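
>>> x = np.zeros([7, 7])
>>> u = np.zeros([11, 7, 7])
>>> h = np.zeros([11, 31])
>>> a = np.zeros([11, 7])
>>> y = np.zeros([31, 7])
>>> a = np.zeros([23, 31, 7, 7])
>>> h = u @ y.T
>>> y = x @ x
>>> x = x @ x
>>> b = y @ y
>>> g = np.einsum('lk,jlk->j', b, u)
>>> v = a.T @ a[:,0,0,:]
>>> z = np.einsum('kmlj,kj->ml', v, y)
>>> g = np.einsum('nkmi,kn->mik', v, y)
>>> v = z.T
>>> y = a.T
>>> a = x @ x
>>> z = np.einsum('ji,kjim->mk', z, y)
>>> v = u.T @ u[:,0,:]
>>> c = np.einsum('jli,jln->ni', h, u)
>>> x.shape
(7, 7)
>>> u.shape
(11, 7, 7)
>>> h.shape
(11, 7, 31)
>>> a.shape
(7, 7)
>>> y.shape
(7, 7, 31, 23)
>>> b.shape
(7, 7)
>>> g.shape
(31, 7, 7)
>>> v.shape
(7, 7, 7)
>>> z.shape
(23, 7)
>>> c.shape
(7, 31)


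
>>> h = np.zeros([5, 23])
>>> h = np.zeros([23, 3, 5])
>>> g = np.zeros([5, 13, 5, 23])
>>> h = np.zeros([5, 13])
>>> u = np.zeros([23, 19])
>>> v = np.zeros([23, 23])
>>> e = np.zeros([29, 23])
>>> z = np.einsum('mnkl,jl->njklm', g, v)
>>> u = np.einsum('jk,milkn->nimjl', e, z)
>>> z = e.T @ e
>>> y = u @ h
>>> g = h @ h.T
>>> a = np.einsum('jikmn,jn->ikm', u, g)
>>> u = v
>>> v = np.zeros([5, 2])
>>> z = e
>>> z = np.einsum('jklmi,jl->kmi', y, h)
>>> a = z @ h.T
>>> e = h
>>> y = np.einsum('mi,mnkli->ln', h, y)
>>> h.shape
(5, 13)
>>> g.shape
(5, 5)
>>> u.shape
(23, 23)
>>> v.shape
(5, 2)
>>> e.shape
(5, 13)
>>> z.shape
(23, 29, 13)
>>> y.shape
(29, 23)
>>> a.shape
(23, 29, 5)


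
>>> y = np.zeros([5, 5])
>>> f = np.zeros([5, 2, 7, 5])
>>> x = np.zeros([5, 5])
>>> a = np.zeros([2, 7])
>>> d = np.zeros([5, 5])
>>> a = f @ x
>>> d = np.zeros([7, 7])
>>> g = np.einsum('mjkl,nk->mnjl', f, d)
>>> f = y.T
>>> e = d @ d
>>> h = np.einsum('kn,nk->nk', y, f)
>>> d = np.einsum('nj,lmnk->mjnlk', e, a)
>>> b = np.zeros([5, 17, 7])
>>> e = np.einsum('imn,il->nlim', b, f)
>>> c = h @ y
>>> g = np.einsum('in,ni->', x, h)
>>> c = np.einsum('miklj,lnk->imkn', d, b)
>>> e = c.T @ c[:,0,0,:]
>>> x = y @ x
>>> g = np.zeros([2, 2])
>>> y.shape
(5, 5)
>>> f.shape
(5, 5)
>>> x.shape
(5, 5)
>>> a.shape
(5, 2, 7, 5)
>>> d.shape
(2, 7, 7, 5, 5)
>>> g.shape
(2, 2)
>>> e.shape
(17, 7, 2, 17)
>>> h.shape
(5, 5)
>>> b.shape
(5, 17, 7)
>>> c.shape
(7, 2, 7, 17)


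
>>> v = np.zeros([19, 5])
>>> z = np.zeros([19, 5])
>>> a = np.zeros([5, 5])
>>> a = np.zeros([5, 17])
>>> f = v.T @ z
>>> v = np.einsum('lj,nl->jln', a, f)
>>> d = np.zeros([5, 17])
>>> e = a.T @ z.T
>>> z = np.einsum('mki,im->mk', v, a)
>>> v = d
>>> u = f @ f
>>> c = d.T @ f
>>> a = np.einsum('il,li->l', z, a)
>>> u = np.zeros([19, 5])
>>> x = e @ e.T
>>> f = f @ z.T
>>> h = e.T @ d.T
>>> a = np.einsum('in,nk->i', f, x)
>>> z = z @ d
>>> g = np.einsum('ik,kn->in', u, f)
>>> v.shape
(5, 17)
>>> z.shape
(17, 17)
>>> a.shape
(5,)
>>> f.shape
(5, 17)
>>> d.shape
(5, 17)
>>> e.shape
(17, 19)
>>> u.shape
(19, 5)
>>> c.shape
(17, 5)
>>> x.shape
(17, 17)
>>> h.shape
(19, 5)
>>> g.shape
(19, 17)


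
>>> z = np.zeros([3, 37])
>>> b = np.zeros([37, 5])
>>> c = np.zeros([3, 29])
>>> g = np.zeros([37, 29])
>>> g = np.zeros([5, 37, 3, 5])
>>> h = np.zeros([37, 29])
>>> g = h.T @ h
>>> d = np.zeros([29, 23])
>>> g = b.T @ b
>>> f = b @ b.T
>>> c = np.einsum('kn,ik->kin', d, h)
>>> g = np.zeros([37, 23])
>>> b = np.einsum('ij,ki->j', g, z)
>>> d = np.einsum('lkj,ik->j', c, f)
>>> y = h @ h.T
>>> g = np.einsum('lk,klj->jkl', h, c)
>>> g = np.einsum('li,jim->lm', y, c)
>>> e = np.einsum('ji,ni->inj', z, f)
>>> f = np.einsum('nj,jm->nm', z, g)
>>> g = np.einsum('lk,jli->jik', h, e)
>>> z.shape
(3, 37)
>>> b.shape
(23,)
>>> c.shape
(29, 37, 23)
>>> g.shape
(37, 3, 29)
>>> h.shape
(37, 29)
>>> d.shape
(23,)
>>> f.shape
(3, 23)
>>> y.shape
(37, 37)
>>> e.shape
(37, 37, 3)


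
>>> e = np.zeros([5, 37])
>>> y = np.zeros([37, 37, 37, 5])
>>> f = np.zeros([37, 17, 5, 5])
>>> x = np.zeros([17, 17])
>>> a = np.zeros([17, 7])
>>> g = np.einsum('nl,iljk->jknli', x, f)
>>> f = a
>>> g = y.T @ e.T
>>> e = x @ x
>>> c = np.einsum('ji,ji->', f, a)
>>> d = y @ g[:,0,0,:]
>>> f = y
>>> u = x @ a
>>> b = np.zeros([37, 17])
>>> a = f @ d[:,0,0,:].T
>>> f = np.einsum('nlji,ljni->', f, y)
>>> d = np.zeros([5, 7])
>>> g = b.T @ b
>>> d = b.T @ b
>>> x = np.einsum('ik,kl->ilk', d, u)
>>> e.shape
(17, 17)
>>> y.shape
(37, 37, 37, 5)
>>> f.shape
()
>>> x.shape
(17, 7, 17)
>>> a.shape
(37, 37, 37, 37)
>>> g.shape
(17, 17)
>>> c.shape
()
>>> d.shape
(17, 17)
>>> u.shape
(17, 7)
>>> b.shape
(37, 17)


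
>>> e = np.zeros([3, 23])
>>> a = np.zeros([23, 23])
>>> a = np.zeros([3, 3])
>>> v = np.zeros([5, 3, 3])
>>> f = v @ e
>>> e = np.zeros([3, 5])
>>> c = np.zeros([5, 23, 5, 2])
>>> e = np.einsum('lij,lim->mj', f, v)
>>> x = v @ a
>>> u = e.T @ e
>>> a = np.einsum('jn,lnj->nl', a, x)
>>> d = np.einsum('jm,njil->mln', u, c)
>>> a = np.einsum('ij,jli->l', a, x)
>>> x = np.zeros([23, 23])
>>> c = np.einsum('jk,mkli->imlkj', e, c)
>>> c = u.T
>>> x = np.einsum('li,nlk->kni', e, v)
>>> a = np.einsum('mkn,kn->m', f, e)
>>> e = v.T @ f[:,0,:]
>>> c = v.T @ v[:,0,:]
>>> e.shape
(3, 3, 23)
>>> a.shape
(5,)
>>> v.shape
(5, 3, 3)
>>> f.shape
(5, 3, 23)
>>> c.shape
(3, 3, 3)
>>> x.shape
(3, 5, 23)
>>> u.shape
(23, 23)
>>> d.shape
(23, 2, 5)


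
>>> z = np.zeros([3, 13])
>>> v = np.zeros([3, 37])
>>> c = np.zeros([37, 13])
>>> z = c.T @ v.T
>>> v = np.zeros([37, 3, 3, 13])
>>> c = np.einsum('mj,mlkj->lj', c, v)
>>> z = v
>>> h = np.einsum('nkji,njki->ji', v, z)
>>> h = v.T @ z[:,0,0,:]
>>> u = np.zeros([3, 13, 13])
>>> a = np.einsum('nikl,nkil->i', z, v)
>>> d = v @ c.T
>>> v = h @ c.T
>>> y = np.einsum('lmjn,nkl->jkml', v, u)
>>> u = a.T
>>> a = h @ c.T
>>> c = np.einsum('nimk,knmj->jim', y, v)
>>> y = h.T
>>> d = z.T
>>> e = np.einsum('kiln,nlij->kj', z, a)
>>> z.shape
(37, 3, 3, 13)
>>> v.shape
(13, 3, 3, 3)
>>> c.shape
(3, 13, 3)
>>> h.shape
(13, 3, 3, 13)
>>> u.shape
(3,)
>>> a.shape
(13, 3, 3, 3)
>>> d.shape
(13, 3, 3, 37)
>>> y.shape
(13, 3, 3, 13)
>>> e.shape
(37, 3)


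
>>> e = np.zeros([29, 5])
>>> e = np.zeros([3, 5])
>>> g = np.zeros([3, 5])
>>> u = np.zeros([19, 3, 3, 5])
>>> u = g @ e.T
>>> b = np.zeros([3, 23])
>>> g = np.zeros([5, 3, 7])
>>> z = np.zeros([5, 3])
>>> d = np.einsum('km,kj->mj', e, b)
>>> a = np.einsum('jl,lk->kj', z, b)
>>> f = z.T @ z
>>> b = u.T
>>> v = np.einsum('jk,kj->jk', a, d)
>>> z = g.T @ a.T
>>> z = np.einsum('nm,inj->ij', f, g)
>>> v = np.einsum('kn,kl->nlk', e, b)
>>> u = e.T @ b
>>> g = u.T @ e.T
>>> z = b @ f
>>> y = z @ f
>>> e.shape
(3, 5)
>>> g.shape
(3, 3)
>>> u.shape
(5, 3)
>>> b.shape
(3, 3)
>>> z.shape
(3, 3)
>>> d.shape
(5, 23)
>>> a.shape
(23, 5)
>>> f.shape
(3, 3)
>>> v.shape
(5, 3, 3)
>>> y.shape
(3, 3)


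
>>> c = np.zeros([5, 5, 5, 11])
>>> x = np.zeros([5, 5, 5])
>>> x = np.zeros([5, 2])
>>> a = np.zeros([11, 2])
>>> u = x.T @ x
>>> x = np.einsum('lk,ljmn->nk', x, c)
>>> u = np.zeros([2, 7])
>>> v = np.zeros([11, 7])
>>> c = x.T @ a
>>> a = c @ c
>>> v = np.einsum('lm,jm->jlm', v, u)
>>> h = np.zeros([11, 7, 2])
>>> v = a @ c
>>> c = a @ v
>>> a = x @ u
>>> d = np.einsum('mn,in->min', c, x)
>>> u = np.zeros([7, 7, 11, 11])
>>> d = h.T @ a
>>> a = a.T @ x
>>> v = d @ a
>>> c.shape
(2, 2)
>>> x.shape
(11, 2)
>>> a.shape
(7, 2)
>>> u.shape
(7, 7, 11, 11)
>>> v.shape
(2, 7, 2)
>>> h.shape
(11, 7, 2)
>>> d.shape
(2, 7, 7)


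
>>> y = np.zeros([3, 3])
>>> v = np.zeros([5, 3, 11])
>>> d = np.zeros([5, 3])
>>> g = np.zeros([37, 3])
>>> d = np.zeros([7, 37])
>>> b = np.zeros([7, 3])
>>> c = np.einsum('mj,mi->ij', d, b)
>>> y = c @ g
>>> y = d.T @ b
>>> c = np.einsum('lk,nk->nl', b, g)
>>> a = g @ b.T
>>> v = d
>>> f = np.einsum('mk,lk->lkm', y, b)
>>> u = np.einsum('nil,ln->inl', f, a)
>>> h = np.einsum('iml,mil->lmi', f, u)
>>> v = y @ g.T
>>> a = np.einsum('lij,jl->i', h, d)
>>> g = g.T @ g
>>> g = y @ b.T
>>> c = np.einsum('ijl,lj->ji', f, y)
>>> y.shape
(37, 3)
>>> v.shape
(37, 37)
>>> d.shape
(7, 37)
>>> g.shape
(37, 7)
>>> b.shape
(7, 3)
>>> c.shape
(3, 7)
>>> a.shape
(3,)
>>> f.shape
(7, 3, 37)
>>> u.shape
(3, 7, 37)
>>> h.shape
(37, 3, 7)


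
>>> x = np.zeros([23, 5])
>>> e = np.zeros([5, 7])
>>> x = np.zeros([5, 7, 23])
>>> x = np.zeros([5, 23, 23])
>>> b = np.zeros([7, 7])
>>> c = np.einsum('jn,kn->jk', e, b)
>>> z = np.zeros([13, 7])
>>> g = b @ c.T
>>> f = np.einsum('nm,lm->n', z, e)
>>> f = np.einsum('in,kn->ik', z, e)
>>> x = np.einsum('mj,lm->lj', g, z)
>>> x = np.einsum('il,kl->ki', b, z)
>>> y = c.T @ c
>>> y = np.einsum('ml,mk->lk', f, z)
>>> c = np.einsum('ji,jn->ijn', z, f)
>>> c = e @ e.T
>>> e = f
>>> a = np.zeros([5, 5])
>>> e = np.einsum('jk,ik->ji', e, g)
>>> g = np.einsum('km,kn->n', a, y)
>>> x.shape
(13, 7)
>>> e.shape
(13, 7)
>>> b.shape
(7, 7)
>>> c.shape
(5, 5)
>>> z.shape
(13, 7)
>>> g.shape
(7,)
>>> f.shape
(13, 5)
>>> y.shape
(5, 7)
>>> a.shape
(5, 5)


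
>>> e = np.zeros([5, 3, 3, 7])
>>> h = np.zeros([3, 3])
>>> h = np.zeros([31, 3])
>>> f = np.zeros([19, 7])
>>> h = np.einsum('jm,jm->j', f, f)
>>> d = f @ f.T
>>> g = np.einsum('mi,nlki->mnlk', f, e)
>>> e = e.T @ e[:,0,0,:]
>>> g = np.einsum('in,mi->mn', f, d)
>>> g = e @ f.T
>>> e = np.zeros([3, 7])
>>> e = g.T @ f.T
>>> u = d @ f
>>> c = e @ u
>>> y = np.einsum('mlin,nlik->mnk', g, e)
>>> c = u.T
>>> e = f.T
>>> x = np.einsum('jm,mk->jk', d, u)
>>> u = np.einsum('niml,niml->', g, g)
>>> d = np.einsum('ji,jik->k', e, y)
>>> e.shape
(7, 19)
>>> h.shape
(19,)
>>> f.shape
(19, 7)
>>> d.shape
(19,)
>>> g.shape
(7, 3, 3, 19)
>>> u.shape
()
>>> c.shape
(7, 19)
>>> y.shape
(7, 19, 19)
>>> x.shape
(19, 7)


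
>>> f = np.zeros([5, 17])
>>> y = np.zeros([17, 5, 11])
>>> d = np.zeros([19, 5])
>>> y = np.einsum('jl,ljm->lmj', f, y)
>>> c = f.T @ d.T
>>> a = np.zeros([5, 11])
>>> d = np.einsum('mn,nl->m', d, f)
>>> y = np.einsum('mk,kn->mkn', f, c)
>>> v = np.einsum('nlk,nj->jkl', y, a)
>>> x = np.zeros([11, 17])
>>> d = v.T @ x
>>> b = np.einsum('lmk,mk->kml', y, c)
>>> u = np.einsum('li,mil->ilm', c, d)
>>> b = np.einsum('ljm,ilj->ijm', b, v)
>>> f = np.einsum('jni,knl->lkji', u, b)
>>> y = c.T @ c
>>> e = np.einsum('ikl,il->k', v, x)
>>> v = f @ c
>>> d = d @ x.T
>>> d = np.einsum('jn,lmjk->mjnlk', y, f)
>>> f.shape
(5, 11, 19, 17)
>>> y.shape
(19, 19)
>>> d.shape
(11, 19, 19, 5, 17)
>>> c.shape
(17, 19)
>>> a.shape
(5, 11)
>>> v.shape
(5, 11, 19, 19)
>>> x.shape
(11, 17)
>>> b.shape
(11, 17, 5)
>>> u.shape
(19, 17, 17)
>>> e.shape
(19,)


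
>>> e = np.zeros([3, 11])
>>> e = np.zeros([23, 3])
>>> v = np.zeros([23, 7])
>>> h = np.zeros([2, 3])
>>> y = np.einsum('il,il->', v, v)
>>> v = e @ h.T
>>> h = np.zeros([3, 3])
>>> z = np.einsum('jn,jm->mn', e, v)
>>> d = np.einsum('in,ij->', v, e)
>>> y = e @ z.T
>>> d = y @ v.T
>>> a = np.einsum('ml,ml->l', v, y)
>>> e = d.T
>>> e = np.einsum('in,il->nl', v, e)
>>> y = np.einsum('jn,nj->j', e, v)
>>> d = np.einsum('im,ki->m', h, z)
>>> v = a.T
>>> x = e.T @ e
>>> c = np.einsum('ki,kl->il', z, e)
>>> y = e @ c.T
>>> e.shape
(2, 23)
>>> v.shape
(2,)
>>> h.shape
(3, 3)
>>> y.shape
(2, 3)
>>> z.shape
(2, 3)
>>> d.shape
(3,)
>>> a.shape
(2,)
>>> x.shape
(23, 23)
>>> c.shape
(3, 23)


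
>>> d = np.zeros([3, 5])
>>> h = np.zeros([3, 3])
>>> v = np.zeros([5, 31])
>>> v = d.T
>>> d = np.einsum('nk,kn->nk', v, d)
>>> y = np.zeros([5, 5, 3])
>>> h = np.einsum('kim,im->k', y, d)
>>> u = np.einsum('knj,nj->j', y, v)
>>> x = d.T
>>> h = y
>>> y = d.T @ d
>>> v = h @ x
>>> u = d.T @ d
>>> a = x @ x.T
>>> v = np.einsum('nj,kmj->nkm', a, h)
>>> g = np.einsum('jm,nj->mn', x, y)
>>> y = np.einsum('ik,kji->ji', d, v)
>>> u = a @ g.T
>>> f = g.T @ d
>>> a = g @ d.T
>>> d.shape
(5, 3)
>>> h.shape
(5, 5, 3)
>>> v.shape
(3, 5, 5)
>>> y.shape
(5, 5)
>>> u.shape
(3, 5)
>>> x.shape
(3, 5)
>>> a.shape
(5, 5)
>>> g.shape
(5, 3)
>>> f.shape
(3, 3)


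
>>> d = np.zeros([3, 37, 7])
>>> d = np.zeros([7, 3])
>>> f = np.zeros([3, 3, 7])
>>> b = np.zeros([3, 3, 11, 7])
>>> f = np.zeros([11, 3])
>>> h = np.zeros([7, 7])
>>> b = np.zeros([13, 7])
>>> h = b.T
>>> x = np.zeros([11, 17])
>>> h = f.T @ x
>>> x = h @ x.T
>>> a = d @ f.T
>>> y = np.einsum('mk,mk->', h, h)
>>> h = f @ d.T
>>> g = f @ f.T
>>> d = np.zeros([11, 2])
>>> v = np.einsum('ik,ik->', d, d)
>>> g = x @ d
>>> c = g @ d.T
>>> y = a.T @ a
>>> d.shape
(11, 2)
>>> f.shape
(11, 3)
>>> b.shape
(13, 7)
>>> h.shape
(11, 7)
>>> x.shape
(3, 11)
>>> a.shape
(7, 11)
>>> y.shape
(11, 11)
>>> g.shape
(3, 2)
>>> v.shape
()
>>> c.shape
(3, 11)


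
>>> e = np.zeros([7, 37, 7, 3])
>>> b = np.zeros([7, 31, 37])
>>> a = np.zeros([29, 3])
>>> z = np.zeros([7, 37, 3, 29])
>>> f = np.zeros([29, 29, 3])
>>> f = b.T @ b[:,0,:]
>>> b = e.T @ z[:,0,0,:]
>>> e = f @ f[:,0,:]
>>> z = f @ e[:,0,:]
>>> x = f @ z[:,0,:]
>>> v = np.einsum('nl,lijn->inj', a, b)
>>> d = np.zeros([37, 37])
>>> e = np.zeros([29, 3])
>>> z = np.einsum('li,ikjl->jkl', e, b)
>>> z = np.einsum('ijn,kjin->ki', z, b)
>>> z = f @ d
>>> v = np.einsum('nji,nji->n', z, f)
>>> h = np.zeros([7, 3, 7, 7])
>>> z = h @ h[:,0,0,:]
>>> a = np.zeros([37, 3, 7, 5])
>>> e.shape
(29, 3)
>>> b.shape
(3, 7, 37, 29)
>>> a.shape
(37, 3, 7, 5)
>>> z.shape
(7, 3, 7, 7)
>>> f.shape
(37, 31, 37)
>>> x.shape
(37, 31, 37)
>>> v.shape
(37,)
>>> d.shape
(37, 37)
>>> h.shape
(7, 3, 7, 7)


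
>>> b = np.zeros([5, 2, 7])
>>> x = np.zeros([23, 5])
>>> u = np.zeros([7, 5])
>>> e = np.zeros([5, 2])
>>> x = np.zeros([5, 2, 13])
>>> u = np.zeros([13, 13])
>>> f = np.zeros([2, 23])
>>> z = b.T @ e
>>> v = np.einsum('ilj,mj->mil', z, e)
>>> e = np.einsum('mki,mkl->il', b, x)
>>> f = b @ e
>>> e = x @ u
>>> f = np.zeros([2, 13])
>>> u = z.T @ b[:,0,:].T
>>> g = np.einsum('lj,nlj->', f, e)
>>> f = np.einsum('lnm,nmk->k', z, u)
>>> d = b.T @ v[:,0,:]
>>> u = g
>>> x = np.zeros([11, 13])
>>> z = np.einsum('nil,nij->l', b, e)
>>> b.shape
(5, 2, 7)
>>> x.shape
(11, 13)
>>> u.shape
()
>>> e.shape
(5, 2, 13)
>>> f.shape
(5,)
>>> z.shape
(7,)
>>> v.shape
(5, 7, 2)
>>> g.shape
()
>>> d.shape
(7, 2, 2)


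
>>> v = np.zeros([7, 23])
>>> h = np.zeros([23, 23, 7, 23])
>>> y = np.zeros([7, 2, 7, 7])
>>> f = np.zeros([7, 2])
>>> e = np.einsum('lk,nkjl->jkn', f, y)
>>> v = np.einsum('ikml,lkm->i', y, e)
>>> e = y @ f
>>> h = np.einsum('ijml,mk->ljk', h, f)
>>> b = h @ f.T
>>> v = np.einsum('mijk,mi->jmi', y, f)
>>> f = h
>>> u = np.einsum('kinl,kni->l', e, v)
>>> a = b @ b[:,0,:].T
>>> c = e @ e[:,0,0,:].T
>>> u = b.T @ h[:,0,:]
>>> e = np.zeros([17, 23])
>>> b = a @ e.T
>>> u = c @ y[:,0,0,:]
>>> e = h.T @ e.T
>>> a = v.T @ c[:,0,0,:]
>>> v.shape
(7, 7, 2)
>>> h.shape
(23, 23, 2)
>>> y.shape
(7, 2, 7, 7)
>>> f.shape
(23, 23, 2)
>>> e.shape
(2, 23, 17)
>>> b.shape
(23, 23, 17)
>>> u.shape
(7, 2, 7, 7)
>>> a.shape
(2, 7, 7)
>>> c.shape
(7, 2, 7, 7)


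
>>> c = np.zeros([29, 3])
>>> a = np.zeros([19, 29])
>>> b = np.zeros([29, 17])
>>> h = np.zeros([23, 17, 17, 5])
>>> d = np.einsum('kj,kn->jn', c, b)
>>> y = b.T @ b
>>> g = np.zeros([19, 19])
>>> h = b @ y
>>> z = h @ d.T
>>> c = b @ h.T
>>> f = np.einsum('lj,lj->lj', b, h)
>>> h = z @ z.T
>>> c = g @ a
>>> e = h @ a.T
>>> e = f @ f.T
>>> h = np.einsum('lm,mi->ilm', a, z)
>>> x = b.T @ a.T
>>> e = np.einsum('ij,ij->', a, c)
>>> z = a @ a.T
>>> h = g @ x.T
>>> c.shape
(19, 29)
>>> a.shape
(19, 29)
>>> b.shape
(29, 17)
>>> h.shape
(19, 17)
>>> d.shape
(3, 17)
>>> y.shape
(17, 17)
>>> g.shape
(19, 19)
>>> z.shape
(19, 19)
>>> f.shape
(29, 17)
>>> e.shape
()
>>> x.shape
(17, 19)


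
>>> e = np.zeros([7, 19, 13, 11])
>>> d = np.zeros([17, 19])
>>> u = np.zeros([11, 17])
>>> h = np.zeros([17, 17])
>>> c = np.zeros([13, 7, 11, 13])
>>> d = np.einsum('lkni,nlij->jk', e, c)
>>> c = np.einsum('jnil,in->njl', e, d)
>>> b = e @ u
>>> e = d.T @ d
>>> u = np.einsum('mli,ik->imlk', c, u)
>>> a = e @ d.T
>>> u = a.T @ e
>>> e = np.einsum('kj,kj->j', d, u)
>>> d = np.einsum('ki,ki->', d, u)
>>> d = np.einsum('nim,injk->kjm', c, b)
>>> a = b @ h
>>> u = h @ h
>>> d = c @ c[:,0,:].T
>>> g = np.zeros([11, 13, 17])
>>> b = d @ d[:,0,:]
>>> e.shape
(19,)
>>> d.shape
(19, 7, 19)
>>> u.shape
(17, 17)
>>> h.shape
(17, 17)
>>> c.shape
(19, 7, 11)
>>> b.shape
(19, 7, 19)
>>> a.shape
(7, 19, 13, 17)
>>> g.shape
(11, 13, 17)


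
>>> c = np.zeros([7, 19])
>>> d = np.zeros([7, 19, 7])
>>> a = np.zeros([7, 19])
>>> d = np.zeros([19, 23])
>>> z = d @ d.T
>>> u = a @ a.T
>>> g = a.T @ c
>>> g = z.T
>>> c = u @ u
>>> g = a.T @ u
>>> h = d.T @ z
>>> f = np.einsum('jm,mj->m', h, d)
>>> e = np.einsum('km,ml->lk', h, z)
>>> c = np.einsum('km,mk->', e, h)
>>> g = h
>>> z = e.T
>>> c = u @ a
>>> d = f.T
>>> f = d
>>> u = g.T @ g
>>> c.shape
(7, 19)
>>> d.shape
(19,)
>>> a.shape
(7, 19)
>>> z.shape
(23, 19)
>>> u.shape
(19, 19)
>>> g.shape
(23, 19)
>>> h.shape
(23, 19)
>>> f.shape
(19,)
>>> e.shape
(19, 23)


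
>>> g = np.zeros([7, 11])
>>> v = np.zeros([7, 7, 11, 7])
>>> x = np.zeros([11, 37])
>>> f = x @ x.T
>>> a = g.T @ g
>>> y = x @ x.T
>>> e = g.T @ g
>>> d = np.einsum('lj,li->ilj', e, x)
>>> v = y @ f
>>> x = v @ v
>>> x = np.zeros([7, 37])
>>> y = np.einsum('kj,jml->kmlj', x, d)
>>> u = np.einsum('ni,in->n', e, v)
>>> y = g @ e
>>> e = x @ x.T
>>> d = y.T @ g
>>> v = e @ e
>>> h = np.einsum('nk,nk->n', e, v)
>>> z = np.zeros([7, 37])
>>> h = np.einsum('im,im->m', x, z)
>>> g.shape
(7, 11)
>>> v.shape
(7, 7)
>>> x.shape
(7, 37)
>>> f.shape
(11, 11)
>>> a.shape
(11, 11)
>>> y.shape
(7, 11)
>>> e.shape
(7, 7)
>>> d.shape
(11, 11)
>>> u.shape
(11,)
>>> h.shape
(37,)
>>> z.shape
(7, 37)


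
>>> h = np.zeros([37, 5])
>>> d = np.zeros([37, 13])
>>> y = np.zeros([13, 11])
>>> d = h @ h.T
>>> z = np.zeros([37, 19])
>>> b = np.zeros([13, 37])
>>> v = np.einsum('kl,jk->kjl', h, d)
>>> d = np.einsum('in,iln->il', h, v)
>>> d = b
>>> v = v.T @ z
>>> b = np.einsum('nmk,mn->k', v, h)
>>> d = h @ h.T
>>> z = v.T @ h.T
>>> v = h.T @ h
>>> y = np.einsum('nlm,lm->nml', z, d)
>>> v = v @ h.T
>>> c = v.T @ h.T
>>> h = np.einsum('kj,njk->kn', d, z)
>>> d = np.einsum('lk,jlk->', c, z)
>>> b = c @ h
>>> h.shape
(37, 19)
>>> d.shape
()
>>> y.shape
(19, 37, 37)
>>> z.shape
(19, 37, 37)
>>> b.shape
(37, 19)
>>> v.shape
(5, 37)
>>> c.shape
(37, 37)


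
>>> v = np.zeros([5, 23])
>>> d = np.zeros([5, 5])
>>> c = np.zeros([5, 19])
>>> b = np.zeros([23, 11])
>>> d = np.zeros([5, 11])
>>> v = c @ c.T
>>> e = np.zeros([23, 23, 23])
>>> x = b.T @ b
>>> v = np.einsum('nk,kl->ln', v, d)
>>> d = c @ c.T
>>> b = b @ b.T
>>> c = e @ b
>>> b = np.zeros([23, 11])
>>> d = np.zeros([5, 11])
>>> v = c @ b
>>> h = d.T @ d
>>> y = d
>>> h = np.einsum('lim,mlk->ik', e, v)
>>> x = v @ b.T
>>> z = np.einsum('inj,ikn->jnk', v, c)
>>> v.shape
(23, 23, 11)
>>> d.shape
(5, 11)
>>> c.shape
(23, 23, 23)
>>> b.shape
(23, 11)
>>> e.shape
(23, 23, 23)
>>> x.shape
(23, 23, 23)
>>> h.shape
(23, 11)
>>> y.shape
(5, 11)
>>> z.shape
(11, 23, 23)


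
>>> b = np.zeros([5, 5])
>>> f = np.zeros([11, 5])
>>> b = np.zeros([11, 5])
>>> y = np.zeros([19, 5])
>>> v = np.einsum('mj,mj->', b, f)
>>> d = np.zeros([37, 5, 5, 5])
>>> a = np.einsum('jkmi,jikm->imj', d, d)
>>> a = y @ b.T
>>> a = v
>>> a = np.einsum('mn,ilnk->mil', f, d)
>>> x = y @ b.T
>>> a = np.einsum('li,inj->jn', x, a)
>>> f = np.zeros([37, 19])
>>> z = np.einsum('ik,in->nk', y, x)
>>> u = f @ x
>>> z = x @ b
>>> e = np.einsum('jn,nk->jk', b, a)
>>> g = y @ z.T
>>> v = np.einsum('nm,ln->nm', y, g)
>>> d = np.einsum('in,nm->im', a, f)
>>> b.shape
(11, 5)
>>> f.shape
(37, 19)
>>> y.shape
(19, 5)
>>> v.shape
(19, 5)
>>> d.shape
(5, 19)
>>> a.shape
(5, 37)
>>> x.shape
(19, 11)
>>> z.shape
(19, 5)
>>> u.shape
(37, 11)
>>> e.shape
(11, 37)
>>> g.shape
(19, 19)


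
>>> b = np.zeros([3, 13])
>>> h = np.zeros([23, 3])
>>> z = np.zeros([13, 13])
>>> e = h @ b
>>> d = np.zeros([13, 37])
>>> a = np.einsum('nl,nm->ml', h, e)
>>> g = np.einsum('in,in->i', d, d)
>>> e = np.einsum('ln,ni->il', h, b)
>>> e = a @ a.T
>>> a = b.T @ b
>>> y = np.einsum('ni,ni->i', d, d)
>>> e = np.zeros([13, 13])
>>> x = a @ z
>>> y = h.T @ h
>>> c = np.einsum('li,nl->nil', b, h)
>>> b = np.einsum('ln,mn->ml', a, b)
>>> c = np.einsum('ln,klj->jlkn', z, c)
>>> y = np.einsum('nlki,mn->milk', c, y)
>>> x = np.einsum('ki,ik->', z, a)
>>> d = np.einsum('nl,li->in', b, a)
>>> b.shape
(3, 13)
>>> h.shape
(23, 3)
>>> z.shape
(13, 13)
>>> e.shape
(13, 13)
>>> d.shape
(13, 3)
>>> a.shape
(13, 13)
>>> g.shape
(13,)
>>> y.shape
(3, 13, 13, 23)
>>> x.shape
()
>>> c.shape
(3, 13, 23, 13)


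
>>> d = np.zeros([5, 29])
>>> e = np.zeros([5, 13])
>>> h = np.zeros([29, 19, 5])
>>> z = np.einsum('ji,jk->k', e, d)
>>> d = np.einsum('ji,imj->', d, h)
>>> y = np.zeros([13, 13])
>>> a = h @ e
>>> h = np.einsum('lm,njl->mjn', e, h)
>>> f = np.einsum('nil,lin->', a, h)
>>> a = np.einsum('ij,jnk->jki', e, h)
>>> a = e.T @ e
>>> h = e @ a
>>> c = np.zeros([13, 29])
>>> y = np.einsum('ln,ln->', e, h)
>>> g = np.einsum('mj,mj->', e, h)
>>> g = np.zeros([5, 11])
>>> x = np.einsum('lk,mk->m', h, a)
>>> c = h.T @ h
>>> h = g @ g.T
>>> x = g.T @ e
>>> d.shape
()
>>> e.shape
(5, 13)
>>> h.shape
(5, 5)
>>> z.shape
(29,)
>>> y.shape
()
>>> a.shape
(13, 13)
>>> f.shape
()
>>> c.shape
(13, 13)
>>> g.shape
(5, 11)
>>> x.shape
(11, 13)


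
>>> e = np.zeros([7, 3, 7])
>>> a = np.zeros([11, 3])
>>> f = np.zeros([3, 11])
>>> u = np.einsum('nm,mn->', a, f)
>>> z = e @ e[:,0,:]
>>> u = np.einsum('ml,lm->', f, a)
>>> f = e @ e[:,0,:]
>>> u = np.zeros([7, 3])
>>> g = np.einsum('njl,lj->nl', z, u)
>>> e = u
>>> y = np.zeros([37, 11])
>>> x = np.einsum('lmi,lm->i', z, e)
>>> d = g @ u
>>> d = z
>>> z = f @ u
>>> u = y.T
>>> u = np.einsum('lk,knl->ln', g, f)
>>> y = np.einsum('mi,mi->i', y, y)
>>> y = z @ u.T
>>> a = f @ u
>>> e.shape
(7, 3)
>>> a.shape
(7, 3, 3)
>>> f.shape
(7, 3, 7)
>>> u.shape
(7, 3)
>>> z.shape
(7, 3, 3)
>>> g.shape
(7, 7)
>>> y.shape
(7, 3, 7)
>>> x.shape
(7,)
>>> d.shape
(7, 3, 7)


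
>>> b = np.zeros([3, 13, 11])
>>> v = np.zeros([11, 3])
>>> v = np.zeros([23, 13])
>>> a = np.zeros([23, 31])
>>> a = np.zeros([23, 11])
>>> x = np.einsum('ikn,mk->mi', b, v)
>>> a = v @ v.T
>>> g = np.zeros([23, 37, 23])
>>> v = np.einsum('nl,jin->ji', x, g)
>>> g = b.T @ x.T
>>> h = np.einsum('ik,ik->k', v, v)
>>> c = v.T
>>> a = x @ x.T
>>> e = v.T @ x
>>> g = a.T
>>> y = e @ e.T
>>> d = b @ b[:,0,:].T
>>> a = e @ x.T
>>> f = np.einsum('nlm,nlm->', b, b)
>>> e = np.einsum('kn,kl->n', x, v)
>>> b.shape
(3, 13, 11)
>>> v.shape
(23, 37)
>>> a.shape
(37, 23)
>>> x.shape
(23, 3)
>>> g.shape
(23, 23)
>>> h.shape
(37,)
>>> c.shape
(37, 23)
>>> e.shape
(3,)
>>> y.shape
(37, 37)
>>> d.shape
(3, 13, 3)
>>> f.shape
()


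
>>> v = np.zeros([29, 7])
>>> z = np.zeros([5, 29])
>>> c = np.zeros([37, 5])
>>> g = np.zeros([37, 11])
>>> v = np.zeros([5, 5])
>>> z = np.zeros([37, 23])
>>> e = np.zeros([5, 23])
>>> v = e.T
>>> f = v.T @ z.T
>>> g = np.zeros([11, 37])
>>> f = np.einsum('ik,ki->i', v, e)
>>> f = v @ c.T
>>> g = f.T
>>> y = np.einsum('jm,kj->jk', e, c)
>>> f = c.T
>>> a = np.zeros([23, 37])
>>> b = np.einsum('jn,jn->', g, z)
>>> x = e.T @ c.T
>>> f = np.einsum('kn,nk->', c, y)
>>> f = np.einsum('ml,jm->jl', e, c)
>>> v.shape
(23, 5)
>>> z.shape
(37, 23)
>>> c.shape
(37, 5)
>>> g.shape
(37, 23)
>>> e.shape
(5, 23)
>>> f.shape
(37, 23)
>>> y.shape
(5, 37)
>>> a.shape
(23, 37)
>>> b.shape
()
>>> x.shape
(23, 37)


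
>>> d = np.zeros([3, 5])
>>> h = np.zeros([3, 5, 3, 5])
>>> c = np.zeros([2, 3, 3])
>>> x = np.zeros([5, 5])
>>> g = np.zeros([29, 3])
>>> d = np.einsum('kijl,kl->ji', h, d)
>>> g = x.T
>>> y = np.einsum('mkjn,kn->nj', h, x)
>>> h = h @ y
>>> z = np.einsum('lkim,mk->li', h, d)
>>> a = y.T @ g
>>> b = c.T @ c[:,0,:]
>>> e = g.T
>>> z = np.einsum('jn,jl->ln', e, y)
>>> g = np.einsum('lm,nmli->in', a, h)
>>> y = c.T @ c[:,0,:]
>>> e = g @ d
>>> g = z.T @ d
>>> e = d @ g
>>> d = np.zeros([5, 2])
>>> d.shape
(5, 2)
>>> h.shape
(3, 5, 3, 3)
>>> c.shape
(2, 3, 3)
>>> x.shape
(5, 5)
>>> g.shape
(5, 5)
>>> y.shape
(3, 3, 3)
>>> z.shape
(3, 5)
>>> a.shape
(3, 5)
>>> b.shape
(3, 3, 3)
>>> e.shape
(3, 5)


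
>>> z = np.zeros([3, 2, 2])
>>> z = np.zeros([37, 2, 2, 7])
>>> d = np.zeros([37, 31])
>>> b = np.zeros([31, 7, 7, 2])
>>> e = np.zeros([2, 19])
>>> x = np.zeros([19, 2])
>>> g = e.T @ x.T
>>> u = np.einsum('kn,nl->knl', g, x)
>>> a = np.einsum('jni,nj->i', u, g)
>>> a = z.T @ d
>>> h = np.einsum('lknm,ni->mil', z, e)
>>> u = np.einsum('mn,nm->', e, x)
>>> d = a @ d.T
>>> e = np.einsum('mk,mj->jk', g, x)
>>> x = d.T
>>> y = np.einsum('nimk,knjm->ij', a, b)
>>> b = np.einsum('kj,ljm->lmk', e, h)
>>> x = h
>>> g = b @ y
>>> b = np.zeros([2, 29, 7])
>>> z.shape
(37, 2, 2, 7)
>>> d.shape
(7, 2, 2, 37)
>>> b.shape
(2, 29, 7)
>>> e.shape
(2, 19)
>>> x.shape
(7, 19, 37)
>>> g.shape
(7, 37, 7)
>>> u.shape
()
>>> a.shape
(7, 2, 2, 31)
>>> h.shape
(7, 19, 37)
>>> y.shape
(2, 7)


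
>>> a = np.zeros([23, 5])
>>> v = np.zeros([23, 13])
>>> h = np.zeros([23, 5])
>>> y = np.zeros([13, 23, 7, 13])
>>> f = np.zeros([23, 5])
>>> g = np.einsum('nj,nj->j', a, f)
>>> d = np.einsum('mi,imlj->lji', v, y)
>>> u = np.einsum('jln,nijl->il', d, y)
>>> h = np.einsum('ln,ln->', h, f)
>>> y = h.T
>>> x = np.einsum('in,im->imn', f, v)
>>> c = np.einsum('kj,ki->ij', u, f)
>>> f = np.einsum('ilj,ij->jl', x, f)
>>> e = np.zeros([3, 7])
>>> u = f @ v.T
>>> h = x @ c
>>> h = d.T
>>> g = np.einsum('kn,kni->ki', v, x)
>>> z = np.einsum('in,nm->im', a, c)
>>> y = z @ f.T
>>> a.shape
(23, 5)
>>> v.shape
(23, 13)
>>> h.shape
(13, 13, 7)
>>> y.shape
(23, 5)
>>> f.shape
(5, 13)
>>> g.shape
(23, 5)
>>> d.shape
(7, 13, 13)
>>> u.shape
(5, 23)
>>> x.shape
(23, 13, 5)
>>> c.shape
(5, 13)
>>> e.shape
(3, 7)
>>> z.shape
(23, 13)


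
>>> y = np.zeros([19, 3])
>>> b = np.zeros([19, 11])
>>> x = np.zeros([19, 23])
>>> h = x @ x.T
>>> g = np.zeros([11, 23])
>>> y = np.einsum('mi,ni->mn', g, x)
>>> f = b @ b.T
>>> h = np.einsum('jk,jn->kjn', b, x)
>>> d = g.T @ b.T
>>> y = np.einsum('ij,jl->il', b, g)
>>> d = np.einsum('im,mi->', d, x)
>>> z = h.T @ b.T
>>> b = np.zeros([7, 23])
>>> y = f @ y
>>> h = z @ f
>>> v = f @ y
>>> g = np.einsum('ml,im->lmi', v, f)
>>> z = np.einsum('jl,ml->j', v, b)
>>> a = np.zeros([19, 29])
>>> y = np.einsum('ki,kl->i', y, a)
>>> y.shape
(23,)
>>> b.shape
(7, 23)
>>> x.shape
(19, 23)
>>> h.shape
(23, 19, 19)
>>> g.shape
(23, 19, 19)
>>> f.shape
(19, 19)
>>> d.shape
()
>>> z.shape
(19,)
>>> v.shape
(19, 23)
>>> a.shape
(19, 29)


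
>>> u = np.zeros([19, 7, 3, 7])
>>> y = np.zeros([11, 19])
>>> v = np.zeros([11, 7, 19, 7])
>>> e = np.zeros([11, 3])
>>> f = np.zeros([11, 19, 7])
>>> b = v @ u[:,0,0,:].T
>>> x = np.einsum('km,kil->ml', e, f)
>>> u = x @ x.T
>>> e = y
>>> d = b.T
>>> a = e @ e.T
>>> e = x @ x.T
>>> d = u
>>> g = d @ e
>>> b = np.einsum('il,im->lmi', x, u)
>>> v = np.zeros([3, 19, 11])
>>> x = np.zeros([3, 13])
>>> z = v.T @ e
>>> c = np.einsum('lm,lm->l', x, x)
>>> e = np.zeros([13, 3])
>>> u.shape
(3, 3)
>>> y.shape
(11, 19)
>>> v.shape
(3, 19, 11)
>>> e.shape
(13, 3)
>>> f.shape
(11, 19, 7)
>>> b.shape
(7, 3, 3)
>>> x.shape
(3, 13)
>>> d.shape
(3, 3)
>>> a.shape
(11, 11)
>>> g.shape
(3, 3)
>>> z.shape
(11, 19, 3)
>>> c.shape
(3,)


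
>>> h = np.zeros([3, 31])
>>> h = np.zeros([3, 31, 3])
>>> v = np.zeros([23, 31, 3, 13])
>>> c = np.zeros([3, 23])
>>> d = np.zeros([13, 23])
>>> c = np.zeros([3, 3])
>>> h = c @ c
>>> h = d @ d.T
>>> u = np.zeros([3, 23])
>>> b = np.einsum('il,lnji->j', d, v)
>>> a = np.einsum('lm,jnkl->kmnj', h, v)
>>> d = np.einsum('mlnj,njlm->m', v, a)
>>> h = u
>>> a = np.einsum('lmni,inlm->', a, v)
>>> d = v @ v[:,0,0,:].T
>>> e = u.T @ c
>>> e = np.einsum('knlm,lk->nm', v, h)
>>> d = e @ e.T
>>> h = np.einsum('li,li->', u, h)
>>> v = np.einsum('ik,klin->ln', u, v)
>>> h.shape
()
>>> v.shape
(31, 13)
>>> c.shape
(3, 3)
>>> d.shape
(31, 31)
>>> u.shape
(3, 23)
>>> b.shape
(3,)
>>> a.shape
()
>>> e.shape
(31, 13)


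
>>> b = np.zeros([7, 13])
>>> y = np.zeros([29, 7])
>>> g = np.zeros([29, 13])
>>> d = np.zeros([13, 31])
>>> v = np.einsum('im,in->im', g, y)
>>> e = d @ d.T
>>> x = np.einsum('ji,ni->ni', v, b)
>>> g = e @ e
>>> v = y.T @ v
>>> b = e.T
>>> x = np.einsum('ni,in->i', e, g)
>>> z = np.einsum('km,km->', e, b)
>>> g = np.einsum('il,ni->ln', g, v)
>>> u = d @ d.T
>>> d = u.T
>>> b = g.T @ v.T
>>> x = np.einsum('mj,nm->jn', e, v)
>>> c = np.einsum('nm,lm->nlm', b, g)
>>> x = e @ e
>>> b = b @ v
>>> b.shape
(7, 13)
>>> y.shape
(29, 7)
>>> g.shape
(13, 7)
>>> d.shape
(13, 13)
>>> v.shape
(7, 13)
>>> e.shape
(13, 13)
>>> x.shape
(13, 13)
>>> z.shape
()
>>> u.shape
(13, 13)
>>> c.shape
(7, 13, 7)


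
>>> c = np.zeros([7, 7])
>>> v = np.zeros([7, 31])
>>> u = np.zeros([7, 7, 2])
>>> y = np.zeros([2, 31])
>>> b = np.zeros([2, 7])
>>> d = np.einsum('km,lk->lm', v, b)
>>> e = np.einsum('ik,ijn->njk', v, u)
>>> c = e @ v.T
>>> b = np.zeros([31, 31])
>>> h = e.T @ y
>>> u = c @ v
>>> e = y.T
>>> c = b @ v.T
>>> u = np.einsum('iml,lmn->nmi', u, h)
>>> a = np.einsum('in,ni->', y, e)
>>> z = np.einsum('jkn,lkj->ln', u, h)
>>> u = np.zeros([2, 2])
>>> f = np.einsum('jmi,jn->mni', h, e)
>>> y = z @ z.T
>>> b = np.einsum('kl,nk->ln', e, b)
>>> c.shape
(31, 7)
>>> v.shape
(7, 31)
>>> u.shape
(2, 2)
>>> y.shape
(31, 31)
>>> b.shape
(2, 31)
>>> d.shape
(2, 31)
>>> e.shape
(31, 2)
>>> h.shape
(31, 7, 31)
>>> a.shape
()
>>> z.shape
(31, 2)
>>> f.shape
(7, 2, 31)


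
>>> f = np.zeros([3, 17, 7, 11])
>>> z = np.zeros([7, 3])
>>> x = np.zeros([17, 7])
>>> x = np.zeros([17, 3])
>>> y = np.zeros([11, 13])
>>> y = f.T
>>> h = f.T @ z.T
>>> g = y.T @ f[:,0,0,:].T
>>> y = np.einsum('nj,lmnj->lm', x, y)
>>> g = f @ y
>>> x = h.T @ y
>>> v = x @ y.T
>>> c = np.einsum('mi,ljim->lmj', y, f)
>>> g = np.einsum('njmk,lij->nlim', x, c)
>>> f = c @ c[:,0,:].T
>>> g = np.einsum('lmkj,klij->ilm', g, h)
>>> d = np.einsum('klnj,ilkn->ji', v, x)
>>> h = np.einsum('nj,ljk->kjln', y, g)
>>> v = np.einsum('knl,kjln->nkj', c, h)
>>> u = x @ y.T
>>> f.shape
(3, 11, 3)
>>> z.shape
(7, 3)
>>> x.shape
(7, 17, 7, 7)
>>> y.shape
(11, 7)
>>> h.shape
(3, 7, 17, 11)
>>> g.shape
(17, 7, 3)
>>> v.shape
(11, 3, 7)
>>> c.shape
(3, 11, 17)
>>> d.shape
(11, 7)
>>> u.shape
(7, 17, 7, 11)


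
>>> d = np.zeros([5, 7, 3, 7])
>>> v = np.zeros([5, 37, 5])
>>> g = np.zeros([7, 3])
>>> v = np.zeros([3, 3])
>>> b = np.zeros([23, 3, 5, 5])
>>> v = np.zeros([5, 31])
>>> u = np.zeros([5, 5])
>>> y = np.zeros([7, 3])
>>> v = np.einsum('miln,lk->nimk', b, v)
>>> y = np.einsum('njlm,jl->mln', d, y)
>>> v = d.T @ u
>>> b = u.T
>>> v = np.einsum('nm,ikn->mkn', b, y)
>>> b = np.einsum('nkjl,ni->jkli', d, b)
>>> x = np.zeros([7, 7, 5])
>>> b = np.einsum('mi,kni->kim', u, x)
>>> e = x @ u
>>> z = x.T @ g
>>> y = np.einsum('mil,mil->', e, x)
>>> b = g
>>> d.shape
(5, 7, 3, 7)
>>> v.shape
(5, 3, 5)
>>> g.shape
(7, 3)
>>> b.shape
(7, 3)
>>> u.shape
(5, 5)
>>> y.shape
()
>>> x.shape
(7, 7, 5)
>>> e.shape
(7, 7, 5)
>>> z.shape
(5, 7, 3)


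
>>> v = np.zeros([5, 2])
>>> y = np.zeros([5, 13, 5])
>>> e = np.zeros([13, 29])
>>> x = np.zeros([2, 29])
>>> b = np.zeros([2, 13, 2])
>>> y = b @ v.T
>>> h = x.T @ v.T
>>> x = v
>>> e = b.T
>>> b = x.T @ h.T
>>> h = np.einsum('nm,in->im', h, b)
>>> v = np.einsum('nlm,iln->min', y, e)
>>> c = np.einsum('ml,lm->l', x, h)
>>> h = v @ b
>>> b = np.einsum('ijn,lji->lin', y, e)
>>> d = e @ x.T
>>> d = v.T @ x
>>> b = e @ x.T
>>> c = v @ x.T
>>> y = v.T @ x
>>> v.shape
(5, 2, 2)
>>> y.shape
(2, 2, 2)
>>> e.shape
(2, 13, 2)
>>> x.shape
(5, 2)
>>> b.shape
(2, 13, 5)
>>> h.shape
(5, 2, 29)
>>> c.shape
(5, 2, 5)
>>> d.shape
(2, 2, 2)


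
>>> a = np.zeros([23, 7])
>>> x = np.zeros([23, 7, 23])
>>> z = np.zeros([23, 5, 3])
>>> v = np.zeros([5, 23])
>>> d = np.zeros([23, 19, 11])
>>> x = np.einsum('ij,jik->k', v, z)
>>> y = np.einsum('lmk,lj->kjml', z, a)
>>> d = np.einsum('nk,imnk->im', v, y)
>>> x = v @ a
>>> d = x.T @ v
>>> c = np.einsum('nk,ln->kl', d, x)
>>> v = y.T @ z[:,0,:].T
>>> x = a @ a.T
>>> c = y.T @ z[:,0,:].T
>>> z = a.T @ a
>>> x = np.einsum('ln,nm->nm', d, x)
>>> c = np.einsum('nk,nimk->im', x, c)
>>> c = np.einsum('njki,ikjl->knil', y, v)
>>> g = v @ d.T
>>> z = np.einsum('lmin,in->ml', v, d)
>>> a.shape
(23, 7)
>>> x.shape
(23, 23)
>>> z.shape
(5, 23)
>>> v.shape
(23, 5, 7, 23)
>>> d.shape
(7, 23)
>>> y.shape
(3, 7, 5, 23)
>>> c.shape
(5, 3, 23, 23)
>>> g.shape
(23, 5, 7, 7)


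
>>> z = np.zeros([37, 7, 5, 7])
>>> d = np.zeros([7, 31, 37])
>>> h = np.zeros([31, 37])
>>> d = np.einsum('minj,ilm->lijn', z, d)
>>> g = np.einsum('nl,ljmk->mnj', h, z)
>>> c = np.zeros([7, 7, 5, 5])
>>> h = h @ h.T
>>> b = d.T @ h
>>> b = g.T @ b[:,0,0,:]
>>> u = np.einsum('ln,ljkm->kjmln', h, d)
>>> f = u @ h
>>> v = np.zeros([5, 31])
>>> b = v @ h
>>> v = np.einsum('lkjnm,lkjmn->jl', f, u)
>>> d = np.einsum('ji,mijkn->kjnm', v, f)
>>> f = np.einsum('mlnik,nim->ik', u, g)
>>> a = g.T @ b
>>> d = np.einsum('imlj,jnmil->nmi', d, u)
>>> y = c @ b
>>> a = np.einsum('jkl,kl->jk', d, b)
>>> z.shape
(37, 7, 5, 7)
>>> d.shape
(7, 5, 31)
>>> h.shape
(31, 31)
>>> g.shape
(5, 31, 7)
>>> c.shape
(7, 7, 5, 5)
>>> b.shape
(5, 31)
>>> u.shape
(7, 7, 5, 31, 31)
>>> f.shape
(31, 31)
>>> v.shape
(5, 7)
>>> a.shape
(7, 5)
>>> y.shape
(7, 7, 5, 31)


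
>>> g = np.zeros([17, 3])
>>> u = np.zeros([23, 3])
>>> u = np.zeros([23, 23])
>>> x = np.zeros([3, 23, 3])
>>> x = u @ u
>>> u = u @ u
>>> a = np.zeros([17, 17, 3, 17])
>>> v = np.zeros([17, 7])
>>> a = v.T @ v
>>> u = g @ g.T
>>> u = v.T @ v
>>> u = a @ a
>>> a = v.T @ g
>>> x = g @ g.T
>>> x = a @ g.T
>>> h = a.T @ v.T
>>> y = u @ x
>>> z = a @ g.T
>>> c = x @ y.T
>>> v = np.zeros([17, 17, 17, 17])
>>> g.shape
(17, 3)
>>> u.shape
(7, 7)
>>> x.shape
(7, 17)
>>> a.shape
(7, 3)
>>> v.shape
(17, 17, 17, 17)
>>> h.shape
(3, 17)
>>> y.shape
(7, 17)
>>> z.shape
(7, 17)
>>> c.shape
(7, 7)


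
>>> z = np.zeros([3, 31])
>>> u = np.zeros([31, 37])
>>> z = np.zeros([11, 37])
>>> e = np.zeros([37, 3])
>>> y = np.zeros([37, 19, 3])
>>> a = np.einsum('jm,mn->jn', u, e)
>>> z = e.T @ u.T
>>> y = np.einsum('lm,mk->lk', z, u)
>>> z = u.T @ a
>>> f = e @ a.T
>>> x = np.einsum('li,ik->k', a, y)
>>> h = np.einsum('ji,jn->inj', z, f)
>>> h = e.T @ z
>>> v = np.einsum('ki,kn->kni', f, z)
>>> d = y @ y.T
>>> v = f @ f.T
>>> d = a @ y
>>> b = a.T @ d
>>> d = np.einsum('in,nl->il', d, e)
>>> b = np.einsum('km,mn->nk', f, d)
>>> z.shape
(37, 3)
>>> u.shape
(31, 37)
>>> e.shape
(37, 3)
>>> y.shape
(3, 37)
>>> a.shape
(31, 3)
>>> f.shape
(37, 31)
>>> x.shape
(37,)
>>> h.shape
(3, 3)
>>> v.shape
(37, 37)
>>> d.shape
(31, 3)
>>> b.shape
(3, 37)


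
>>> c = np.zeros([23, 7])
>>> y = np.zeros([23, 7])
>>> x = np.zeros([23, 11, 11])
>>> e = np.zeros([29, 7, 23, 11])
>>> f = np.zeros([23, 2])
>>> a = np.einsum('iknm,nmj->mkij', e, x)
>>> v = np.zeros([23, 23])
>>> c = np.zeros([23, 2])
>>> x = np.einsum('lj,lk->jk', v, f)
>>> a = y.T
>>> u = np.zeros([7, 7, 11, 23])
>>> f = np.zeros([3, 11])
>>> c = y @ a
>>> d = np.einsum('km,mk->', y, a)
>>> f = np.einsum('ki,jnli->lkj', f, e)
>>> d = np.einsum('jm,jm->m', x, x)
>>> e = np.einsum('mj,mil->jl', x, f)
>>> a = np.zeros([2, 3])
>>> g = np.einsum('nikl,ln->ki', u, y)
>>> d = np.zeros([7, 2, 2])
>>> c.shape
(23, 23)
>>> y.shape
(23, 7)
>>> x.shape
(23, 2)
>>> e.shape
(2, 29)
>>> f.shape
(23, 3, 29)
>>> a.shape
(2, 3)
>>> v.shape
(23, 23)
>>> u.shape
(7, 7, 11, 23)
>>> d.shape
(7, 2, 2)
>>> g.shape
(11, 7)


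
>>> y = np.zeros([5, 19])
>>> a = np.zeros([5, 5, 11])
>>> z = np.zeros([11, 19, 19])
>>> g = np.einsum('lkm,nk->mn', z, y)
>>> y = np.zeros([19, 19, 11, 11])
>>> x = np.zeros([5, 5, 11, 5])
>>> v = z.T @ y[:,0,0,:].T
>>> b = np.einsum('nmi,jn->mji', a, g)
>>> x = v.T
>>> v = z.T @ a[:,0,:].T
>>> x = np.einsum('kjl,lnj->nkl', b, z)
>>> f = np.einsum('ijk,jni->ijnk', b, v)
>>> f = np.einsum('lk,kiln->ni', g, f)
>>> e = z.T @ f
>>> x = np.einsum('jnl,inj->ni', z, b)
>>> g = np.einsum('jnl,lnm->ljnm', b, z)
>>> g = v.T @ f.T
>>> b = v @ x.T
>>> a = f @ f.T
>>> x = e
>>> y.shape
(19, 19, 11, 11)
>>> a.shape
(11, 11)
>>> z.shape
(11, 19, 19)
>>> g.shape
(5, 19, 11)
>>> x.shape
(19, 19, 19)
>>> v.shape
(19, 19, 5)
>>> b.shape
(19, 19, 19)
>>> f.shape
(11, 19)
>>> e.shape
(19, 19, 19)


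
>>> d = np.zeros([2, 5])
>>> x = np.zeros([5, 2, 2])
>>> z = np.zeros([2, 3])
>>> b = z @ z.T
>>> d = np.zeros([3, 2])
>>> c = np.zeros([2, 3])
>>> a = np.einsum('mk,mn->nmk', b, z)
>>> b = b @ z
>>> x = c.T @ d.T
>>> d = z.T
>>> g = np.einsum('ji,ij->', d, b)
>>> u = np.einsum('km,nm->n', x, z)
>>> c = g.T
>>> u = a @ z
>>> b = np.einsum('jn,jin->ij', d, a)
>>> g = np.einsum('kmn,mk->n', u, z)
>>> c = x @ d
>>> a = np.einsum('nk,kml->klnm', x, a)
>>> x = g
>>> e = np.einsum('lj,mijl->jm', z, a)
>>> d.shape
(3, 2)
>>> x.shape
(3,)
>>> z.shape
(2, 3)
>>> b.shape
(2, 3)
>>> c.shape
(3, 2)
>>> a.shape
(3, 2, 3, 2)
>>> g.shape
(3,)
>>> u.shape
(3, 2, 3)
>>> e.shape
(3, 3)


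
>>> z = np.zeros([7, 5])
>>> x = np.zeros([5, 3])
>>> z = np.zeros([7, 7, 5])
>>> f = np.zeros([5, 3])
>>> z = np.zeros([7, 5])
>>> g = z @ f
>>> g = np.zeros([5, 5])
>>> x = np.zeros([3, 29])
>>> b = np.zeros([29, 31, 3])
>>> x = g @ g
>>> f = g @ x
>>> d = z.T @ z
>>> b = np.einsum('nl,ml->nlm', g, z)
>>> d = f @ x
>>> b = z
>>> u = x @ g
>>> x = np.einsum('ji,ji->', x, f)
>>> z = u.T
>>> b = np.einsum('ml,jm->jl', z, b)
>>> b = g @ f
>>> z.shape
(5, 5)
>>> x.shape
()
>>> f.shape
(5, 5)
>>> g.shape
(5, 5)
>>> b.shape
(5, 5)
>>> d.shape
(5, 5)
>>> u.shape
(5, 5)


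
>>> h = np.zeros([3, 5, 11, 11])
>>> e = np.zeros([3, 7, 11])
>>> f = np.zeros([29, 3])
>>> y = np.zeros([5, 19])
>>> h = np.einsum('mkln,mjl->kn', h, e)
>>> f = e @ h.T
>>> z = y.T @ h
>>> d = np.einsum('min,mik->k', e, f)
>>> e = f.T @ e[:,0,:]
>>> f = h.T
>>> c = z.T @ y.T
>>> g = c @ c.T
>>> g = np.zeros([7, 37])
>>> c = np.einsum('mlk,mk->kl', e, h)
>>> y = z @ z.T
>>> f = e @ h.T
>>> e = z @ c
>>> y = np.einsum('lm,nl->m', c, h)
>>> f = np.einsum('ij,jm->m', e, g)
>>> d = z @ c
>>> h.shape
(5, 11)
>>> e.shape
(19, 7)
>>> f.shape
(37,)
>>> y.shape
(7,)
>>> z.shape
(19, 11)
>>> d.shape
(19, 7)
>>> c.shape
(11, 7)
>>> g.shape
(7, 37)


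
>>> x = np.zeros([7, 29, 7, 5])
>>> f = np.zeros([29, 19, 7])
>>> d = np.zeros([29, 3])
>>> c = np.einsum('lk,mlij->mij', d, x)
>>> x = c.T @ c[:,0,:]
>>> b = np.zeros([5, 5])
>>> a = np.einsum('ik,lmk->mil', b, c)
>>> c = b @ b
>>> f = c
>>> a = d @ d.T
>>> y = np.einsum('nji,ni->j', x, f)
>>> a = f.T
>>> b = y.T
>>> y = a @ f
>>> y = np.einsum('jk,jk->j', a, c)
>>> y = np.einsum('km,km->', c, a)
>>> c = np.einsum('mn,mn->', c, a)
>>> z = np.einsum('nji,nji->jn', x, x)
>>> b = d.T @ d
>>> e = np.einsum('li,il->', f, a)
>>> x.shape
(5, 7, 5)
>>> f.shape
(5, 5)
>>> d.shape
(29, 3)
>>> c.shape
()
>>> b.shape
(3, 3)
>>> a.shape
(5, 5)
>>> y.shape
()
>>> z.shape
(7, 5)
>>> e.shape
()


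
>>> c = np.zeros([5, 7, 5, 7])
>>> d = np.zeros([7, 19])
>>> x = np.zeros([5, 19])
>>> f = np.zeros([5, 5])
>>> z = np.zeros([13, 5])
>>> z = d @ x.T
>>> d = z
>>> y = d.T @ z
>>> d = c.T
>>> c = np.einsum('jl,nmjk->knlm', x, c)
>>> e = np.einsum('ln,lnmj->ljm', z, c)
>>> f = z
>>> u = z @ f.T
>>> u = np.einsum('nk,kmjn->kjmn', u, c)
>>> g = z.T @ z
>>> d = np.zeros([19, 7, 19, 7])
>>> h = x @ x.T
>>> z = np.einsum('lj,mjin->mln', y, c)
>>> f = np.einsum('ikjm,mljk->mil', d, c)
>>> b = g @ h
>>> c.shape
(7, 5, 19, 7)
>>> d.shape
(19, 7, 19, 7)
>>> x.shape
(5, 19)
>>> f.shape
(7, 19, 5)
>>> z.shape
(7, 5, 7)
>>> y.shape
(5, 5)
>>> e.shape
(7, 7, 19)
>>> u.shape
(7, 19, 5, 7)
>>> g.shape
(5, 5)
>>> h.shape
(5, 5)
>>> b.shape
(5, 5)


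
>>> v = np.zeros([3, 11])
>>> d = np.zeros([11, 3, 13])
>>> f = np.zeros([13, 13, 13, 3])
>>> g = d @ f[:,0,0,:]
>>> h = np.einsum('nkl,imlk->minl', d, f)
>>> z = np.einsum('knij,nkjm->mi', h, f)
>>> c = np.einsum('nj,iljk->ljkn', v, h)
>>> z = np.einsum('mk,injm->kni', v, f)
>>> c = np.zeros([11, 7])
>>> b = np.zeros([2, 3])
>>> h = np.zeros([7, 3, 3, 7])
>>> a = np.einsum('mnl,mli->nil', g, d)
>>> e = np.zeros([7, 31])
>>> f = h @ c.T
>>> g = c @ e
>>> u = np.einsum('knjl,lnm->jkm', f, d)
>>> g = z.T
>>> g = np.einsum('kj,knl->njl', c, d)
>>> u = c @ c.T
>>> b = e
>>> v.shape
(3, 11)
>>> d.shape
(11, 3, 13)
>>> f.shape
(7, 3, 3, 11)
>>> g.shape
(3, 7, 13)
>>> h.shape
(7, 3, 3, 7)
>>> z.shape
(11, 13, 13)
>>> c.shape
(11, 7)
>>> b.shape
(7, 31)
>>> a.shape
(3, 13, 3)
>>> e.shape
(7, 31)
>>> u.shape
(11, 11)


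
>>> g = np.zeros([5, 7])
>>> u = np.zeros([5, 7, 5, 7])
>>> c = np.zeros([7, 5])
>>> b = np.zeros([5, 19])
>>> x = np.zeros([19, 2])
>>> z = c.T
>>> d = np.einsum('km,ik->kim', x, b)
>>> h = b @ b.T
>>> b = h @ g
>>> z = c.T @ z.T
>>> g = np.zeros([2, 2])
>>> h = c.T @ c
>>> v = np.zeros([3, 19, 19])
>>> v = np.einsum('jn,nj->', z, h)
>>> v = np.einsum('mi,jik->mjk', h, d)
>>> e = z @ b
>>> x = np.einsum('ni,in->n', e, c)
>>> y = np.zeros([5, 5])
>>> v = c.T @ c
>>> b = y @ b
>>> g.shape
(2, 2)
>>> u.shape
(5, 7, 5, 7)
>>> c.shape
(7, 5)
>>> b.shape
(5, 7)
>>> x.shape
(5,)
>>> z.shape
(5, 5)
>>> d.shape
(19, 5, 2)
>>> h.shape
(5, 5)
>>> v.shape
(5, 5)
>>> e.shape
(5, 7)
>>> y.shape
(5, 5)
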